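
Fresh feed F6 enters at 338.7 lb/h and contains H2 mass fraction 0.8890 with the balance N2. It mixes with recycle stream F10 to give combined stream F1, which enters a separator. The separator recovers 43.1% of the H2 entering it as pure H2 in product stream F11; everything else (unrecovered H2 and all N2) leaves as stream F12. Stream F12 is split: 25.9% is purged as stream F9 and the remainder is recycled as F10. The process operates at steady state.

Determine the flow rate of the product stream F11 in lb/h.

224.4 lb/h

H2 in F1: m_A = 338.7×0.889 + (1−0.259)·(1−0.431)·m_A, so m_A = 301.1/0.5784 = 520.61 lb/h.
Product F11 = 0.431×520.61 = 224.38 lb/h.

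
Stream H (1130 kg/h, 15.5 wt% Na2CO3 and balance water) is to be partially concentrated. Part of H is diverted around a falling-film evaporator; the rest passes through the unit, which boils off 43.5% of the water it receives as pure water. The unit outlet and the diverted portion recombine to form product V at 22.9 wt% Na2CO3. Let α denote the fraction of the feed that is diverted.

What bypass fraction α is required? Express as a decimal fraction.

0.121

All 1130×0.155 = 175.15 kg/h of Na2CO3 reaches V, so V = 175.15/0.229 = 764.85 kg/h and vapour = 365.15 kg/h.
The evaporator receives (1−α)·1130 of feed at 0.845 water and removes 0.435 of that water:
0.435×0.845×(1−α)×1130 = 365.15
(1−α) = 365.15/415.36 = 0.8791;  α = 0.1209.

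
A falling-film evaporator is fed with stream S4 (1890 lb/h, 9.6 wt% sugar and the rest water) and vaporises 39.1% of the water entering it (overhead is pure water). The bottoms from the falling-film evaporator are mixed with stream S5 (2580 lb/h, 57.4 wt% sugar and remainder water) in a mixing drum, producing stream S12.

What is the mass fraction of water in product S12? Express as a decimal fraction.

Vapour removed = 0.391×0.904×1890 = 668.05 lb/h; concentrate = 1222 lb/h.
water reaching the mixer = 1040.5 (from concentrate) + 2580×0.426 = 2139.6 lb/h.
Product flow = 1222 + 2580 = 3802 lb/h; water fraction = 0.563.

0.563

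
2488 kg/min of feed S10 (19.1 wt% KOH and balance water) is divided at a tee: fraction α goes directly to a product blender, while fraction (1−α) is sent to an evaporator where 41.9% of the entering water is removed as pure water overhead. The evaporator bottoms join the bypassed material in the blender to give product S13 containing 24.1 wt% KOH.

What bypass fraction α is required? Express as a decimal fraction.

All 2488×0.191 = 475.21 kg/min of KOH reaches S13, so S13 = 475.21/0.241 = 1971.8 kg/min and vapour = 516.18 kg/min.
The evaporator receives (1−α)·2488 of feed at 0.809 water and removes 0.419 of that water:
0.419×0.809×(1−α)×2488 = 516.18
(1−α) = 516.18/843.36 = 0.6121;  α = 0.3879.

0.388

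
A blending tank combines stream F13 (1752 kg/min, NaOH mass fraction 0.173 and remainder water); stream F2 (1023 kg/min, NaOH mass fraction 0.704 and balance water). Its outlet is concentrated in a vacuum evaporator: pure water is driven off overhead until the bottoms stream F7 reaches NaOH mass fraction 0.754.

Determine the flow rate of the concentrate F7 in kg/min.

1357 kg/min

NaOH entering = 1752×0.173 + 1023×0.704 = 1023.3 kg/min.
All NaOH reports to F7, so F7 = 1023.3/0.754 = 1357.1 kg/min.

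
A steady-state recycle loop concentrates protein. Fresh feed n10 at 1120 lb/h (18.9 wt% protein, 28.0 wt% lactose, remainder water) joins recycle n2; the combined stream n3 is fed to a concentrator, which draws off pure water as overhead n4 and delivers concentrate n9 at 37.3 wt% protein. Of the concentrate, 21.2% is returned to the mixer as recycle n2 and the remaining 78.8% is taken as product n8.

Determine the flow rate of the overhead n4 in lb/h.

552.5 lb/h

Overall protein balance (none leaves overhead): protein in fresh feed = protein in product, i.e. 1120×0.189 = (1−0.212)·n9·0.373.
n9 = 211.68/(0.373×0.788) = 720.19 lb/h.
Recycle n2 = 0.212×720.19 = 152.68 lb/h.
Combined feed n3 = 1120 + 152.68 = 1272.7 lb/h.
Overhead n4 = n3 − n9 = 1272.7 − 720.19 = 552.49 lb/h.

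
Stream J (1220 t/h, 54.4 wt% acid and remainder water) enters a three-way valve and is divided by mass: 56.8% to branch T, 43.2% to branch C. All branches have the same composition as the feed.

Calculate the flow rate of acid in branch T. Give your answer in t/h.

377 t/h

Branch T total = 0.568×1220 = 692.96 t/h.
acid in T = 0.544×692.96 = 376.97 t/h.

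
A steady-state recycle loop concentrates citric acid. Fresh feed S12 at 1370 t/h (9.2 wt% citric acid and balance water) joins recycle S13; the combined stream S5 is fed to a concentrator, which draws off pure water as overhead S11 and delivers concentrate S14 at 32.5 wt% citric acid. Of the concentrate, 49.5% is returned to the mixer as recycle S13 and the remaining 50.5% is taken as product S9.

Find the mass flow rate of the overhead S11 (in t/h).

982.2 t/h

Overall citric acid balance (none leaves overhead): citric acid in fresh feed = citric acid in product, i.e. 1370×0.092 = (1−0.495)·S14·0.325.
S14 = 126.04/(0.325×0.505) = 767.95 t/h.
Recycle S13 = 0.495×767.95 = 380.14 t/h.
Combined feed S5 = 1370 + 380.14 = 1750.1 t/h.
Overhead S11 = S5 − S14 = 1750.1 − 767.95 = 982.18 t/h.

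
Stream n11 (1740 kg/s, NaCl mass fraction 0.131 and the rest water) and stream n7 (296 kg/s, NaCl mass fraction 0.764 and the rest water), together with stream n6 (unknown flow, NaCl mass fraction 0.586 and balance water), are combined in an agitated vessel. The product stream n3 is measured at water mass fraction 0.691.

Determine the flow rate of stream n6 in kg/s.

631.9 kg/s

Let n6 be the unknown flow. Total out = 2036 + n6.
water balance: 1581.9 + 0.414·n6 = 0.691·(2036 + n6)
(0.414 − 0.691)·n6 = 0.691×2036 − 1581.9 = -175.04
n6 = -175.04 / -0.277 = 631.91 kg/s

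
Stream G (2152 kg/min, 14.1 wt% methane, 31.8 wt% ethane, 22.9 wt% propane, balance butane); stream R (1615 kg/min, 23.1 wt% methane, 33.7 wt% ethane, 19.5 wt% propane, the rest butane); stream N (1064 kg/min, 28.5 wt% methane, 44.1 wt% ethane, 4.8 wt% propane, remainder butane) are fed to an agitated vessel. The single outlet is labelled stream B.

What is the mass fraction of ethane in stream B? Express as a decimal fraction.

Total flow out = 2152 + 1615 + 1064 = 4831 kg/min.
ethane in = 2152×0.318 + 1615×0.337 + 1064×0.441 = 1697.8 kg/min.
ethane mass fraction in B = 1697.8/4831 = 0.351.

0.351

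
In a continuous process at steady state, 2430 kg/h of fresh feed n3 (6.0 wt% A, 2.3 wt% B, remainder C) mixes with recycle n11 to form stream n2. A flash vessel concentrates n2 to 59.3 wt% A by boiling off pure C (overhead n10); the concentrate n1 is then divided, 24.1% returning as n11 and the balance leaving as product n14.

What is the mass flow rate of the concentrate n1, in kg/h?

Overall A balance (none leaves overhead): A in fresh feed = A in product, i.e. 2430×0.060 = (1−0.241)·n1·0.593.
n1 = 145.8/(0.593×0.759) = 323.94 kg/h.

323.9 kg/h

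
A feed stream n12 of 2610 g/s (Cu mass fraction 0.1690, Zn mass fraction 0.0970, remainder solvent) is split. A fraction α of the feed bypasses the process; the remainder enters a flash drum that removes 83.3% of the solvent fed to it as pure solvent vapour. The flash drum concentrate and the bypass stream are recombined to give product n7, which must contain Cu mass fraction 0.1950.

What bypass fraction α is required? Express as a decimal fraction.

All 2610×0.169 = 441.09 g/s of Cu reaches n7, so n7 = 441.09/0.195 = 2262 g/s and vapour = 348 g/s.
The evaporator receives (1−α)·2610 of feed at 0.734 solvent and removes 0.833 of that solvent:
0.833×0.734×(1−α)×2610 = 348
(1−α) = 348/1595.8 = 0.2181;  α = 0.7819.

0.782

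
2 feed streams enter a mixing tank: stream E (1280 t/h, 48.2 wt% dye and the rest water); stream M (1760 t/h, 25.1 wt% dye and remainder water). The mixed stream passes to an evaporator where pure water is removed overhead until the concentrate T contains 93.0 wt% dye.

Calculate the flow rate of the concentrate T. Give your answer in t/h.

dye entering = 1280×0.482 + 1760×0.251 = 1058.7 t/h.
All dye reports to T, so T = 1058.7/0.930 = 1138.4 t/h.

1138 t/h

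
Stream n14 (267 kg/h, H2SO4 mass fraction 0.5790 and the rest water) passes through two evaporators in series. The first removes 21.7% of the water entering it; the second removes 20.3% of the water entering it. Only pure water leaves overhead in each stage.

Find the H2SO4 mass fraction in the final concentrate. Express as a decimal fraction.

water in feed = 267×0.421 = 112.41 kg/h.
After stage 1: water left = (1−0.217)×112.41 = 88.015; stream total = 242.61 kg/h.
After stage 2: water left = (1−0.203)×88.015 = 70.148; final concentrate = 224.74 kg/h.
H2SO4 fraction = 154.59/224.74 = 0.6879.

0.6879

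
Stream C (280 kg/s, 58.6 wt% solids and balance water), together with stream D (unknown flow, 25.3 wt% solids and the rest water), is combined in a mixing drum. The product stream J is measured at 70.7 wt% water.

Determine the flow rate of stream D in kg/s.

Let D be the unknown flow. Total out = 280 + D.
water balance: 115.92 + 0.747·D = 0.707·(280 + D)
(0.747 − 0.707)·D = 0.707×280 − 115.92 = 82.04
D = 82.04 / 0.040 = 2051 kg/s

2051 kg/s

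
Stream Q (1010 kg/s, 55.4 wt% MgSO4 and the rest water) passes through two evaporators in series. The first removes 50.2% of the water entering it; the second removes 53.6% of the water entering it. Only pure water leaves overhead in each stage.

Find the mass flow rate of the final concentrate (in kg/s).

water in feed = 1010×0.446 = 450.46 kg/s.
After stage 1: water left = (1−0.502)×450.46 = 224.33; stream total = 783.87 kg/s.
After stage 2: water left = (1−0.536)×224.33 = 104.09; final concentrate = 663.63 kg/s.

663.6 kg/s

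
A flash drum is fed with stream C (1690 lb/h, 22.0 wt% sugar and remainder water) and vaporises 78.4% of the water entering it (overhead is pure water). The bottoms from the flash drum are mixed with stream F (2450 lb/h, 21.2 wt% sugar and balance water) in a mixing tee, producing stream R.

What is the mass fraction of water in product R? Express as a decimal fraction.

0.713

Vapour removed = 0.784×0.780×1690 = 1033.5 lb/h; concentrate = 656.53 lb/h.
water reaching the mixer = 284.73 (from concentrate) + 2450×0.788 = 2215.3 lb/h.
Product flow = 656.53 + 2450 = 3106.5 lb/h; water fraction = 0.713.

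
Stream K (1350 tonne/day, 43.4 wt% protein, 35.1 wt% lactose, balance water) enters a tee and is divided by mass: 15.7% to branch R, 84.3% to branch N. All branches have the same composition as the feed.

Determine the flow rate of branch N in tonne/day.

1138 tonne/day

Branch N flow = 0.843×1350 = 1138 tonne/day.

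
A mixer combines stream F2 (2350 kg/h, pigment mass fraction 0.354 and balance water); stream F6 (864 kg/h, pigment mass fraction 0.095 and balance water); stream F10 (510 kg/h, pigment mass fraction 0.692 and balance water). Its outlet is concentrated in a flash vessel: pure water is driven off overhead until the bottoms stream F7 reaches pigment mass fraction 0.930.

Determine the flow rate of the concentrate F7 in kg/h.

1362 kg/h

pigment entering = 2350×0.354 + 864×0.095 + 510×0.692 = 1266.9 kg/h.
All pigment reports to F7, so F7 = 1266.9/0.930 = 1362.3 kg/h.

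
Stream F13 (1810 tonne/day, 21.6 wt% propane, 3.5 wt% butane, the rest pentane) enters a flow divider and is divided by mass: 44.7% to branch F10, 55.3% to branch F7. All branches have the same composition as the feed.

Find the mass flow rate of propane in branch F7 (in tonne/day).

216.2 tonne/day

Branch F7 total = 0.553×1810 = 1000.9 tonne/day.
propane in F7 = 0.216×1000.9 = 216.2 tonne/day.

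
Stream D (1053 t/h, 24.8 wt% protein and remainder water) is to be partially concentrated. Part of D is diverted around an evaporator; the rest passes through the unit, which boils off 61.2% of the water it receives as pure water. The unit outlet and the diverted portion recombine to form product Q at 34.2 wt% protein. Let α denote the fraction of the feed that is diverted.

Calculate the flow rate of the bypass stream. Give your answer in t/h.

All 1053×0.248 = 261.14 t/h of protein reaches Q, so Q = 261.14/0.342 = 763.58 t/h and vapour = 289.42 t/h.
The evaporator receives (1−α)·1053 of feed at 0.752 water and removes 0.612 of that water:
0.612×0.752×(1−α)×1053 = 289.42
(1−α) = 289.42/484.62 = 0.5972;  α = 0.4028.
Bypass flow = 0.4028×1053 = 424.13 t/h.

424.1 t/h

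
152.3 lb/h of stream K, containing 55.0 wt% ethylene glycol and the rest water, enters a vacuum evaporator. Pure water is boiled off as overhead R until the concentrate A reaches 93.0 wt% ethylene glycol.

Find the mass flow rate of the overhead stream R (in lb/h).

ethylene glycol is conserved: 152.3×0.550 = 83.765 lb/h all reports to the concentrate.
Concentrate = 83.765/(target fraction) = 90.07 lb/h.
Overhead = 152.3 − 90.07 = 62.23 lb/h.

62.23 lb/h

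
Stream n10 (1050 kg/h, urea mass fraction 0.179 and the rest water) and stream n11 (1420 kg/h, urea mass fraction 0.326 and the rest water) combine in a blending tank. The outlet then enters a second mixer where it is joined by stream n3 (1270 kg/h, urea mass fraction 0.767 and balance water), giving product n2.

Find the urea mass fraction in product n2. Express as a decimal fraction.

0.434

Overall, product flow = 3740 kg/h.
urea in = 1050×0.179 + 1420×0.326 + 1270×0.767 = 1625 kg/h.
urea fraction in n2 = 0.434.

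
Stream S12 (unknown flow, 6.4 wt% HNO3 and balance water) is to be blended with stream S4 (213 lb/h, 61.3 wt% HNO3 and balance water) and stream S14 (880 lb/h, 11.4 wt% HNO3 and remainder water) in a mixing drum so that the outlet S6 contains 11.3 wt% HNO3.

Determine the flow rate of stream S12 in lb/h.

2191 lb/h

Let S12 be the unknown flow. Total out = 1093 + S12.
HNO3 balance: 230.89 + 0.064·S12 = 0.113·(1093 + S12)
(0.064 − 0.113)·S12 = 0.113×1093 − 230.89 = -107.38
S12 = -107.38 / -0.049 = 2191.4 lb/h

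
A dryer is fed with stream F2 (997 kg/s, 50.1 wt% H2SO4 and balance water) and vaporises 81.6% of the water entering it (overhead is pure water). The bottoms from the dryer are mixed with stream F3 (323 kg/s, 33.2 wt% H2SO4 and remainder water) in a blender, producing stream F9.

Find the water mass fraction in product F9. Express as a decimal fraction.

Vapour removed = 0.816×0.499×997 = 405.96 kg/s; concentrate = 591.04 kg/s.
water reaching the mixer = 91.541 (from concentrate) + 323×0.668 = 307.3 kg/s.
Product flow = 591.04 + 323 = 914.04 kg/s; water fraction = 0.336.

0.336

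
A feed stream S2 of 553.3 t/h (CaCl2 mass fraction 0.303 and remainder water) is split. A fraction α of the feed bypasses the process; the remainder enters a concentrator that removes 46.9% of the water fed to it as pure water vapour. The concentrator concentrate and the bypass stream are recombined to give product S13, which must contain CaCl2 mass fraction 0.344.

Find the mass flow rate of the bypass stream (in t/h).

All 553.3×0.303 = 167.65 t/h of CaCl2 reaches S13, so S13 = 167.65/0.344 = 487.35 t/h and vapour = 65.946 t/h.
The evaporator receives (1−α)·553.3 of feed at 0.697 water and removes 0.469 of that water:
0.469×0.697×(1−α)×553.3 = 65.946
(1−α) = 65.946/180.87 = 0.3646;  α = 0.6354.
Bypass flow = 0.6354×553.3 = 351.57 t/h.

351.6 t/h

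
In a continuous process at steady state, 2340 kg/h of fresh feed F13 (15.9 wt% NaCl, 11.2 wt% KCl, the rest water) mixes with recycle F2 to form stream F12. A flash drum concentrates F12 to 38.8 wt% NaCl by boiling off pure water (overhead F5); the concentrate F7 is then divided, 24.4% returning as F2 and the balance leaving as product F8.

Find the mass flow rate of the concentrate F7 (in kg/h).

Overall NaCl balance (none leaves overhead): NaCl in fresh feed = NaCl in product, i.e. 2340×0.159 = (1−0.244)·F7·0.388.
F7 = 372.06/(0.388×0.756) = 1268.4 kg/h.

1268 kg/h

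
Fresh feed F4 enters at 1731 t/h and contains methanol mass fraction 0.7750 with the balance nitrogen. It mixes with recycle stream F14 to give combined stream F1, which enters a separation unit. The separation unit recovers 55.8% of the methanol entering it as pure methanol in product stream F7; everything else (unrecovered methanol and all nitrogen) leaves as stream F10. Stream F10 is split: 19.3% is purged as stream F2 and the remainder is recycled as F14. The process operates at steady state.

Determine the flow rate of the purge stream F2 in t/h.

567.4 t/h

nitrogen enters only via F4 and leaves only via the purge: 1731×0.225 = 0.193×(nitrogen in F10), and the separation unit passes all nitrogen, so nitrogen in F1 = nitrogen in F10 = 2018 t/h.
methanol in F1: m_A = 1731×0.775 + (1−0.193)·(1−0.558)·m_A, so m_A = 1341.5/0.6433 = 2085.4 t/h.
F10 = (1−0.558)×2085.4 + 2018 = 2939.7 t/h.
Purge F2 = 0.193×2939.7 = 567.37 t/h.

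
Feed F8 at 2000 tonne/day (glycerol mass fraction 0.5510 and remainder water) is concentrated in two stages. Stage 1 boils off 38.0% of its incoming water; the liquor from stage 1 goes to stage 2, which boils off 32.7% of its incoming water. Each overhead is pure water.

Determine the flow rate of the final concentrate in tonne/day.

1477 tonne/day

water in feed = 2000×0.449 = 898 tonne/day.
After stage 1: water left = (1−0.380)×898 = 556.76; stream total = 1658.8 tonne/day.
After stage 2: water left = (1−0.327)×556.76 = 374.7; final concentrate = 1476.7 tonne/day.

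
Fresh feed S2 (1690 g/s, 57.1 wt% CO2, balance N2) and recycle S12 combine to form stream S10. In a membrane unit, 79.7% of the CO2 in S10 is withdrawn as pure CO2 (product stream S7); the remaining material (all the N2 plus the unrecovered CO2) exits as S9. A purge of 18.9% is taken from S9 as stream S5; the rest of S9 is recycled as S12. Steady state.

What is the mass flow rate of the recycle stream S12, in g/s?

3301 g/s

N2 enters only via S2 and leaves only via the purge: 1690×0.429 = 0.189×(N2 in S9), and the membrane unit passes all N2, so N2 in S10 = N2 in S9 = 3836 g/s.
CO2 in S10: m_A = 1690×0.571 + (1−0.189)·(1−0.797)·m_A, so m_A = 964.99/0.8354 = 1155.2 g/s.
S9 = (1−0.797)×1155.2 + 3836 = 4070.5 g/s.
Recycle S12 = (1−0.189)×4070.5 = 3301.2 g/s.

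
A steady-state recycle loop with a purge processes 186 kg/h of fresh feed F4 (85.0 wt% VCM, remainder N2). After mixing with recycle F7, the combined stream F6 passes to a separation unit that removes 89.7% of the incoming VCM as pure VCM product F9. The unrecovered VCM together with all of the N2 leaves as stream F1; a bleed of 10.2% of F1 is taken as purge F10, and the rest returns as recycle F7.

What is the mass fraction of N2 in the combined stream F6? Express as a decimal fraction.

0.6109

N2 enters only via F4 and leaves only via the purge: 186×0.150 = 0.102×(N2 in F1), and the separation unit passes all N2, so N2 in F6 = N2 in F1 = 273.53 kg/h.
VCM in F6: m_A = 186×0.850 + (1−0.102)·(1−0.897)·m_A, so m_A = 158.1/0.9075 = 174.21 kg/h.
F6 = 174.21 + 273.53 = 447.74 kg/h.
N2 fraction in F6 = 273.53/447.74 = 0.6109.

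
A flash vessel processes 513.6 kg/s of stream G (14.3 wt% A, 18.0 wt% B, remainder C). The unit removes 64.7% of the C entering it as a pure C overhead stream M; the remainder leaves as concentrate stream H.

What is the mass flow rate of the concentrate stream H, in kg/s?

288.6 kg/s

C entering = 513.6×0.677 = 347.71 kg/s; overhead removed = 0.647×347.71 = 224.97 kg/s.
Concentrate = 513.6 − 224.97 = 288.63 kg/s.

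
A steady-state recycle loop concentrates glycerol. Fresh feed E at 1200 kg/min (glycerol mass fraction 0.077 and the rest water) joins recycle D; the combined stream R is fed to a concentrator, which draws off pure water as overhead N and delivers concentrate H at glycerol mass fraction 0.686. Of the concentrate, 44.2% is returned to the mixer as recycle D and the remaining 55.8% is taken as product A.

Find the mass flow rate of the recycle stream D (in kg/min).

Overall glycerol balance (none leaves overhead): glycerol in fresh feed = glycerol in product, i.e. 1200×0.077 = (1−0.442)·H·0.686.
H = 92.4/(0.686×0.558) = 241.39 kg/min.
Recycle D = 0.442×241.39 = 106.69 kg/min.

106.7 kg/min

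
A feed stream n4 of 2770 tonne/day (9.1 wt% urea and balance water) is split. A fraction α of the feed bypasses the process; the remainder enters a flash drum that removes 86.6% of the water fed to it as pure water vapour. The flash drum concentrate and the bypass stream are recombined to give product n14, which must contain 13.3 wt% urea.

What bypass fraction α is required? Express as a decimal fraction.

0.599

All 2770×0.091 = 252.07 tonne/day of urea reaches n14, so n14 = 252.07/0.133 = 1895.3 tonne/day and vapour = 874.74 tonne/day.
The evaporator receives (1−α)·2770 of feed at 0.909 water and removes 0.866 of that water:
0.866×0.909×(1−α)×2770 = 874.74
(1−α) = 874.74/2180.5 = 0.4012;  α = 0.5988.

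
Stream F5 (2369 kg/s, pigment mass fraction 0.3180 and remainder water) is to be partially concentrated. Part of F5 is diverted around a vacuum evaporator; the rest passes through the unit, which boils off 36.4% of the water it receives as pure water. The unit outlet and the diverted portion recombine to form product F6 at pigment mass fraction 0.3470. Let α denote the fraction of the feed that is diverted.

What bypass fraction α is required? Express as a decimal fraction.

0.663

All 2369×0.318 = 753.34 kg/s of pigment reaches F6, so F6 = 753.34/0.347 = 2171 kg/s and vapour = 197.99 kg/s.
The evaporator receives (1−α)·2369 of feed at 0.682 water and removes 0.364 of that water:
0.364×0.682×(1−α)×2369 = 197.99
(1−α) = 197.99/588.1 = 0.3367;  α = 0.6633.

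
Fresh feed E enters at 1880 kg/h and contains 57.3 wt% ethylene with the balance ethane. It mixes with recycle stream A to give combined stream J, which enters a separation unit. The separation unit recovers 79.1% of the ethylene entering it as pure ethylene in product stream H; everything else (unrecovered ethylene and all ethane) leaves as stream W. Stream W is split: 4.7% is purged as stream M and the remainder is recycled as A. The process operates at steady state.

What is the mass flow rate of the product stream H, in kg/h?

ethylene in J: m_A = 1880×0.573 + (1−0.047)·(1−0.791)·m_A, so m_A = 1077.2/0.8008 = 1345.2 kg/h.
Product H = 0.791×1345.2 = 1064 kg/h.

1064 kg/h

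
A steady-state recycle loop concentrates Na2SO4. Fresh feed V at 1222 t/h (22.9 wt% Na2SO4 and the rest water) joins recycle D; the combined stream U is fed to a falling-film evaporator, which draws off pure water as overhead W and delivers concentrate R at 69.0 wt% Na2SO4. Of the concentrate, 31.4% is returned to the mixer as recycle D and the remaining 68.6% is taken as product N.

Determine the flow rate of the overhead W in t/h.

816.4 t/h

Overall Na2SO4 balance (none leaves overhead): Na2SO4 in fresh feed = Na2SO4 in product, i.e. 1222×0.229 = (1−0.314)·R·0.690.
R = 279.84/(0.690×0.686) = 591.2 t/h.
Recycle D = 0.314×591.2 = 185.64 t/h.
Combined feed U = 1222 + 185.64 = 1407.6 t/h.
Overhead W = U − R = 1407.6 − 591.2 = 816.44 t/h.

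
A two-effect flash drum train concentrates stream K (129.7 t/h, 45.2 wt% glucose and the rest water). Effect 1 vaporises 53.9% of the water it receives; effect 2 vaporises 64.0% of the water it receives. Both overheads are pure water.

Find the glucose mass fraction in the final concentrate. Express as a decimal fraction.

0.832

water in feed = 129.7×0.548 = 71.076 t/h.
After stage 1: water left = (1−0.539)×71.076 = 32.766; stream total = 91.39 t/h.
After stage 2: water left = (1−0.640)×32.766 = 11.796; final concentrate = 70.42 t/h.
glucose fraction = 58.624/70.42 = 0.832.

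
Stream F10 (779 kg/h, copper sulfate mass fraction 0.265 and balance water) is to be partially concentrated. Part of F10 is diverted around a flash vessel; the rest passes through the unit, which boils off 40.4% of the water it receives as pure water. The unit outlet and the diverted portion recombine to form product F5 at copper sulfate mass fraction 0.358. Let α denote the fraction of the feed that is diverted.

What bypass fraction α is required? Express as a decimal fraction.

0.125

All 779×0.265 = 206.44 kg/h of copper sulfate reaches F5, so F5 = 206.44/0.358 = 576.63 kg/h and vapour = 202.37 kg/h.
The evaporator receives (1−α)·779 of feed at 0.735 water and removes 0.404 of that water:
0.404×0.735×(1−α)×779 = 202.37
(1−α) = 202.37/231.32 = 0.8748;  α = 0.1252.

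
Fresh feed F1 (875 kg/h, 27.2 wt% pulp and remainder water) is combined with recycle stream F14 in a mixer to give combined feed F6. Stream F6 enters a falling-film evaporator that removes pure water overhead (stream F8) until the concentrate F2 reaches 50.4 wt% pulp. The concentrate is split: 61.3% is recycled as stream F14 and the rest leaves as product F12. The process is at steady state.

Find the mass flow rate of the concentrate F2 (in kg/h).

Overall pulp balance (none leaves overhead): pulp in fresh feed = pulp in product, i.e. 875×0.272 = (1−0.613)·F2·0.504.
F2 = 238/(0.504×0.387) = 1220.2 kg/h.

1220 kg/h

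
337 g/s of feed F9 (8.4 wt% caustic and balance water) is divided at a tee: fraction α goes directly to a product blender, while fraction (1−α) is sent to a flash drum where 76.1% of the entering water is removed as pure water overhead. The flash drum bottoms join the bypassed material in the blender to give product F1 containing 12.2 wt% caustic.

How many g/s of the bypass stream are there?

186.4 g/s

All 337×0.084 = 28.308 g/s of caustic reaches F1, so F1 = 28.308/0.122 = 232.03 g/s and vapour = 104.97 g/s.
The evaporator receives (1−α)·337 of feed at 0.916 water and removes 0.761 of that water:
0.761×0.916×(1−α)×337 = 104.97
(1−α) = 104.97/234.91 = 0.4468;  α = 0.5532.
Bypass flow = 0.5532×337 = 186.42 g/s.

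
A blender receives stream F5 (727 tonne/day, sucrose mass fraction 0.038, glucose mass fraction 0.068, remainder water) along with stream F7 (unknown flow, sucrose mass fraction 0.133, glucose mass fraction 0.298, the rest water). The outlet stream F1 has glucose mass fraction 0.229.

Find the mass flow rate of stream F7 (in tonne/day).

1696 tonne/day

Let F7 be the unknown flow. Total out = 727 + F7.
glucose balance: 49.436 + 0.298·F7 = 0.229·(727 + F7)
(0.298 − 0.229)·F7 = 0.229×727 − 49.436 = 117.05
F7 = 117.05 / 0.069 = 1696.3 tonne/day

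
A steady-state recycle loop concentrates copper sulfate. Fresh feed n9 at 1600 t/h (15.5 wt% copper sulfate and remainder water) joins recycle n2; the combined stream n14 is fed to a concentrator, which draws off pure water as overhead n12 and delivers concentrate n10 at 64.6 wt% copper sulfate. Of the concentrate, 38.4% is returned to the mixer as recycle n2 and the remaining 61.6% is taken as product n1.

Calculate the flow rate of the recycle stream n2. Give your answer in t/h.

Overall copper sulfate balance (none leaves overhead): copper sulfate in fresh feed = copper sulfate in product, i.e. 1600×0.155 = (1−0.384)·n10·0.646.
n10 = 248/(0.646×0.616) = 623.22 t/h.
Recycle n2 = 0.384×623.22 = 239.31 t/h.

239.3 t/h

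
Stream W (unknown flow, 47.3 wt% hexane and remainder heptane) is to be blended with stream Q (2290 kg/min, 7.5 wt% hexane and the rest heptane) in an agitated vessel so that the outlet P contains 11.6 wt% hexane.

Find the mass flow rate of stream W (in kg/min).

Let W be the unknown flow. Total out = 2290 + W.
hexane balance: 171.75 + 0.473·W = 0.116·(2290 + W)
(0.473 − 0.116)·W = 0.116×2290 − 171.75 = 93.89
W = 93.89 / 0.357 = 263 kg/min

263 kg/min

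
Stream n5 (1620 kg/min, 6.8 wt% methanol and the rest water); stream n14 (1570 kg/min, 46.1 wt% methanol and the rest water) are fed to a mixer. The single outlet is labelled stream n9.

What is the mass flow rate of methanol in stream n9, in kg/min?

833.9 kg/min

methanol out = methanol in = 1620×0.068 + 1570×0.461 = 833.93 kg/min.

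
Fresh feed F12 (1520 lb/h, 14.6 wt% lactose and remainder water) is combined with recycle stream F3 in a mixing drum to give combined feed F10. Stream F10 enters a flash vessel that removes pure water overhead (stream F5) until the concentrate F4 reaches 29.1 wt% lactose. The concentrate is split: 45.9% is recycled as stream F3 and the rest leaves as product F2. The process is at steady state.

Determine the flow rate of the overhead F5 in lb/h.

757.4 lb/h

Overall lactose balance (none leaves overhead): lactose in fresh feed = lactose in product, i.e. 1520×0.146 = (1−0.459)·F4·0.291.
F4 = 221.92/(0.291×0.541) = 1409.6 lb/h.
Recycle F3 = 0.459×1409.6 = 647.02 lb/h.
Combined feed F10 = 1520 + 647.02 = 2167 lb/h.
Overhead F5 = F10 − F4 = 2167 − 1409.6 = 757.39 lb/h.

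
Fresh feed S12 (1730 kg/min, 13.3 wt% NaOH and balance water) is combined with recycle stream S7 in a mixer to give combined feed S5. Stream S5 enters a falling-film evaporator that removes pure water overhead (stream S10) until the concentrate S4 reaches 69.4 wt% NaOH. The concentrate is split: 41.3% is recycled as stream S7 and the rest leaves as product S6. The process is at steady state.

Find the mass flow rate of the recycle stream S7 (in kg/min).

233.3 kg/min

Overall NaOH balance (none leaves overhead): NaOH in fresh feed = NaOH in product, i.e. 1730×0.133 = (1−0.413)·S4·0.694.
S4 = 230.09/(0.694×0.587) = 564.81 kg/min.
Recycle S7 = 0.413×564.81 = 233.27 kg/min.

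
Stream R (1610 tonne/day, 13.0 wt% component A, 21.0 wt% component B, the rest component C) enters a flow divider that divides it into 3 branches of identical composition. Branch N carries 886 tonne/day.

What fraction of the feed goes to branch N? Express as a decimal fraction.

0.550

Fraction to N = 886/1610 = 0.5503.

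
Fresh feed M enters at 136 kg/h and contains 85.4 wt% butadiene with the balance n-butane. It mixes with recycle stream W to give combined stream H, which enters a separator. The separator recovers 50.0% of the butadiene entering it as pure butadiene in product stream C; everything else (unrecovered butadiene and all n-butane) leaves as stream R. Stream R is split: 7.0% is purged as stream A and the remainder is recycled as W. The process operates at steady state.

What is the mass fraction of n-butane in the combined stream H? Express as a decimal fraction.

n-butane enters only via M and leaves only via the purge: 136×0.146 = 0.070×(n-butane in R), and the separator passes all n-butane, so n-butane in H = n-butane in R = 283.66 kg/h.
butadiene in H: m_A = 136×0.854 + (1−0.070)·(1−0.500)·m_A, so m_A = 116.14/0.5350 = 217.09 kg/h.
H = 217.09 + 283.66 = 500.75 kg/h.
n-butane fraction in H = 283.66/500.75 = 0.5665.

0.5665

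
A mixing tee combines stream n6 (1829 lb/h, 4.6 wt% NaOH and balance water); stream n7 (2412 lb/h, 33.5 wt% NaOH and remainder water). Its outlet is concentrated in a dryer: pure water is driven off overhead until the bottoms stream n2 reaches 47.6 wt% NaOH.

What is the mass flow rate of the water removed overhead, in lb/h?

NaOH entering = 1829×0.046 + 2412×0.335 = 892.15 lb/h.
All NaOH reports to n2, so n2 = 892.15/0.476 = 1874.3 lb/h.
Total feed = 4241 lb/h; overhead = 4241 − 1874.3 = 2366.7 lb/h.

2367 lb/h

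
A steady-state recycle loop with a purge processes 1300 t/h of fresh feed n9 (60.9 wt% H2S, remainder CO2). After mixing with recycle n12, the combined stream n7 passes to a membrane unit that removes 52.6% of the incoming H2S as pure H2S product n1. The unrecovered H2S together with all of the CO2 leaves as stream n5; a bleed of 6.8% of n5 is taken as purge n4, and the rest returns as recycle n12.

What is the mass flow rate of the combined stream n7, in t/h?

8893 t/h

CO2 enters only via n9 and leaves only via the purge: 1300×0.391 = 0.068×(CO2 in n5), and the membrane unit passes all CO2, so CO2 in n7 = CO2 in n5 = 7475 t/h.
H2S in n7: m_A = 1300×0.609 + (1−0.068)·(1−0.526)·m_A, so m_A = 791.7/0.5582 = 1418.2 t/h.
n7 = 1418.2 + 7475 = 8893.2 t/h.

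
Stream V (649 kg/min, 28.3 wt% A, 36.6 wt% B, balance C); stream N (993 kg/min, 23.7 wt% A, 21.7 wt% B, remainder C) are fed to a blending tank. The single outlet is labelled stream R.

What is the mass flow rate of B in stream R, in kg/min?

B out = B in = 649×0.366 + 993×0.217 = 453.01 kg/min.

453 kg/min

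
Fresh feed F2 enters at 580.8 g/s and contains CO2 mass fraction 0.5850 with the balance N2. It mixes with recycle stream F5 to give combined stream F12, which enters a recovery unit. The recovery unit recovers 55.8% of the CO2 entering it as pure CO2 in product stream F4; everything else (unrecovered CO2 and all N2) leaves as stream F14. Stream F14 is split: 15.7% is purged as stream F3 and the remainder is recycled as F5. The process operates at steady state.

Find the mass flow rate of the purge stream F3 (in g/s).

278.6 g/s

N2 enters only via F2 and leaves only via the purge: 580.8×0.415 = 0.157×(N2 in F14), and the recovery unit passes all N2, so N2 in F12 = N2 in F14 = 1535.2 g/s.
CO2 in F12: m_A = 580.8×0.585 + (1−0.157)·(1−0.558)·m_A, so m_A = 339.77/0.6274 = 541.55 g/s.
F14 = (1−0.558)×541.55 + 1535.2 = 1774.6 g/s.
Purge F3 = 0.157×1774.6 = 278.61 g/s.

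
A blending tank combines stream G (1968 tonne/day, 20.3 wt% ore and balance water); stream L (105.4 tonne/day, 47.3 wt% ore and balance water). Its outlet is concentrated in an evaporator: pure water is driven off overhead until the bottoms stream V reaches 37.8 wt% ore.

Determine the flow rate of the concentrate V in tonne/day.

ore entering = 1968×0.203 + 105.4×0.473 = 449.36 tonne/day.
All ore reports to V, so V = 449.36/0.378 = 1188.8 tonne/day.

1189 tonne/day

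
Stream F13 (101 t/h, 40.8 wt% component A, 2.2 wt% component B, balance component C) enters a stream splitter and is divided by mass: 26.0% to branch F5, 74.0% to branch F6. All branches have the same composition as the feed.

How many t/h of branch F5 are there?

26.26 t/h

Branch F5 flow = 0.260×101 = 26.26 t/h.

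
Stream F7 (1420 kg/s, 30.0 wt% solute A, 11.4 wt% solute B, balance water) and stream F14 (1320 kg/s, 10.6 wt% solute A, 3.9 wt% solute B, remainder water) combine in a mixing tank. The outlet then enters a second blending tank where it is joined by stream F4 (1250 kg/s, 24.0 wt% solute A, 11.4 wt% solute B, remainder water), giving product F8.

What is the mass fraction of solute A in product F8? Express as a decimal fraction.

Overall, product flow = 3990 kg/s.
solute A in = 1420×0.300 + 1320×0.106 + 1250×0.240 = 865.92 kg/s.
solute A fraction in F8 = 0.217.

0.217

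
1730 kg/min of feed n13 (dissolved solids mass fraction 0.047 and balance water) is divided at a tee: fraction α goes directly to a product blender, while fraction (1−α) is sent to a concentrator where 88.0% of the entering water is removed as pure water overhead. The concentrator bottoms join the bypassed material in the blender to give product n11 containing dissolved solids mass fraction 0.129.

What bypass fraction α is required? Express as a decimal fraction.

All 1730×0.047 = 81.31 kg/min of dissolved solids reaches n11, so n11 = 81.31/0.129 = 630.31 kg/min and vapour = 1099.7 kg/min.
The evaporator receives (1−α)·1730 of feed at 0.953 water and removes 0.880 of that water:
0.880×0.953×(1−α)×1730 = 1099.7
(1−α) = 1099.7/1450.8 = 0.7580;  α = 0.2420.

0.242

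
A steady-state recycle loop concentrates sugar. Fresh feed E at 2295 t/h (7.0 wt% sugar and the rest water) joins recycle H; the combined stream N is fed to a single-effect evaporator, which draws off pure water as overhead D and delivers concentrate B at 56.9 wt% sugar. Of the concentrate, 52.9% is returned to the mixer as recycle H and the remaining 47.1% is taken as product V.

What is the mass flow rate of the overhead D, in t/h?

Overall sugar balance (none leaves overhead): sugar in fresh feed = sugar in product, i.e. 2295×0.070 = (1−0.529)·B·0.569.
B = 160.65/(0.569×0.471) = 599.44 t/h.
Recycle H = 0.529×599.44 = 317.11 t/h.
Combined feed N = 2295 + 317.11 = 2612.1 t/h.
Overhead D = N − B = 2612.1 − 599.44 = 2012.7 t/h.

2013 t/h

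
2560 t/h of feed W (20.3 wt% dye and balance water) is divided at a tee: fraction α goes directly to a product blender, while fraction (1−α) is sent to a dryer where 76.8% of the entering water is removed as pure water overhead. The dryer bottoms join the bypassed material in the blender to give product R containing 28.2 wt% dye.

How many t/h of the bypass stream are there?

All 2560×0.203 = 519.68 t/h of dye reaches R, so R = 519.68/0.282 = 1842.8 t/h and vapour = 717.16 t/h.
The evaporator receives (1−α)·2560 of feed at 0.797 water and removes 0.768 of that water:
0.768×0.797×(1−α)×2560 = 717.16
(1−α) = 717.16/1567 = 0.4577;  α = 0.5423.
Bypass flow = 0.5423×2560 = 1388.3 t/h.

1388 t/h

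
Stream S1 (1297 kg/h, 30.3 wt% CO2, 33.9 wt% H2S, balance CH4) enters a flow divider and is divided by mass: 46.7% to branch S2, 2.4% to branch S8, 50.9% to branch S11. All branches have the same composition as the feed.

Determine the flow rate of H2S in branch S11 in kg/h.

223.8 kg/h

Branch S11 total = 0.509×1297 = 660.17 kg/h.
H2S in S11 = 0.339×660.17 = 223.8 kg/h.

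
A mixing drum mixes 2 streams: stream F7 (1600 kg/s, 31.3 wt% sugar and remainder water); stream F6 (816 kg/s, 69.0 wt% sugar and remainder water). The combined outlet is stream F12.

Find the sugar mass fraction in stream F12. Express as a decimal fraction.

Total flow out = 1600 + 816 = 2416 kg/s.
sugar in = 1600×0.313 + 816×0.690 = 1063.8 kg/s.
sugar mass fraction in F12 = 1063.8/2416 = 0.440.

0.440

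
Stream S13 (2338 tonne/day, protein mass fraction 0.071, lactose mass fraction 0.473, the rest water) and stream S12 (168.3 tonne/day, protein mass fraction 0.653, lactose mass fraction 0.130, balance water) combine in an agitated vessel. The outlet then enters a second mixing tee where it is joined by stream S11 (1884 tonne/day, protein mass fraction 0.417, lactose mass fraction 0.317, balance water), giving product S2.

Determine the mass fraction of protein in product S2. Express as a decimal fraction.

Overall, product flow = 4390.3 tonne/day.
protein in = 2338×0.071 + 168.3×0.653 + 1884×0.417 = 1061.5 tonne/day.
protein fraction in S2 = 0.242.

0.242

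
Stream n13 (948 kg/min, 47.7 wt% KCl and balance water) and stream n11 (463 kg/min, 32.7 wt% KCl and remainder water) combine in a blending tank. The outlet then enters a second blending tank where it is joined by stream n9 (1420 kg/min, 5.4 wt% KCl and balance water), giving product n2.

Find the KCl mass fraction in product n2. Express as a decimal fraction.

0.240

Overall, product flow = 2831 kg/min.
KCl in = 948×0.477 + 463×0.327 + 1420×0.054 = 680.28 kg/min.
KCl fraction in n2 = 0.240.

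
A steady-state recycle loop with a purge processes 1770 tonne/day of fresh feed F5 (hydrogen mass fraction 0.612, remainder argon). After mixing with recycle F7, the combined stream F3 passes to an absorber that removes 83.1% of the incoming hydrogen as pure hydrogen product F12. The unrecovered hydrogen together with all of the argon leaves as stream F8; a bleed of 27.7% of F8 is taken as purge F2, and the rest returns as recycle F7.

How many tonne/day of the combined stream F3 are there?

argon enters only via F5 and leaves only via the purge: 1770×0.388 = 0.277×(argon in F8), and the absorber passes all argon, so argon in F3 = argon in F8 = 2479.3 tonne/day.
hydrogen in F3: m_A = 1770×0.612 + (1−0.277)·(1−0.831)·m_A, so m_A = 1083.2/0.8778 = 1234 tonne/day.
F3 = 1234 + 2479.3 = 3713.3 tonne/day.

3713 tonne/day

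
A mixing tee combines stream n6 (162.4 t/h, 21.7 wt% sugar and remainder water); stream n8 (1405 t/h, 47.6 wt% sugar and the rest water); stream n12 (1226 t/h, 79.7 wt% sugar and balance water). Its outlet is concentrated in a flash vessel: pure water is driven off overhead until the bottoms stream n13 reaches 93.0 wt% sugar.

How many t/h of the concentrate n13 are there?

1808 t/h

sugar entering = 162.4×0.217 + 1405×0.476 + 1226×0.797 = 1681.1 t/h.
All sugar reports to n13, so n13 = 1681.1/0.930 = 1807.7 t/h.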